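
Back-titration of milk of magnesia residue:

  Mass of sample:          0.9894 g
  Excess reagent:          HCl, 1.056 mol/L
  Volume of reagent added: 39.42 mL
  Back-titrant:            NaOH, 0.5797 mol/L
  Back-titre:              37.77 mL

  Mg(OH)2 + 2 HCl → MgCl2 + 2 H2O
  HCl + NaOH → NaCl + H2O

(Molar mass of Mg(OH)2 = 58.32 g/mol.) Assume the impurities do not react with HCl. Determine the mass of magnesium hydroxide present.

0.5754 g

n(HCl) added = 0.03942 × 1.056 = 0.04163 mol
n(NaOH) used in back-titration = 0.03777 × 0.5797 = 0.02190 mol
n(HCl) left over = 0.02190 mol (1:1 ratio)
n(HCl) consumed by analyte = 0.04163 − 0.02190 = 0.01973 mol
From the 1:2 ratio, n(Mg(OH)2) = 1/2 × 0.01973 = 9.866 × 10^-3 mol
mass of Mg(OH)2 = 9.866 × 10^-3 × 58.32 = 0.5754 g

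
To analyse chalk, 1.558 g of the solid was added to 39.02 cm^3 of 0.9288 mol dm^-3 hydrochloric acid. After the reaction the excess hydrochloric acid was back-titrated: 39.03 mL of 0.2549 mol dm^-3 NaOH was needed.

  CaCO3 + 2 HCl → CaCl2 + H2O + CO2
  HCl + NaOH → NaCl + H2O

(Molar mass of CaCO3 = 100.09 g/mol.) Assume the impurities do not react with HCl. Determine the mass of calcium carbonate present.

1.316 g

n(HCl) added = 0.03902 × 0.9288 = 0.03624 mol
n(NaOH) used in back-titration = 0.03903 × 0.2549 = 9.949 × 10^-3 mol
n(HCl) left over = 9.949 × 10^-3 mol (1:1 ratio)
n(HCl) consumed by analyte = 0.03624 − 9.949 × 10^-3 = 0.02629 mol
From the 1:2 ratio, n(CaCO3) = 1/2 × 0.02629 = 0.01315 mol
mass of CaCO3 = 0.01315 × 100.09 = 1.316 g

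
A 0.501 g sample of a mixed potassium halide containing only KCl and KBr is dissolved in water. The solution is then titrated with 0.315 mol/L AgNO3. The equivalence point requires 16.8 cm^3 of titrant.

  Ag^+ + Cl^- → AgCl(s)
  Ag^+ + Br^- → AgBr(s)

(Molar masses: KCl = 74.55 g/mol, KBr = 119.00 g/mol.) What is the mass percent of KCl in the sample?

n(AgNO3) = 0.0168 × 0.315 = 5.29 × 10^-3 mol
Let x = n(KCl), y = n(KBr).
Titrant: 1x + 1y = 5.29 × 10^-3;  mass: 74.55x + 119.00y = 0.501
Solving, x = 2.90 × 10^-3 mol, y = 2.40 × 10^-3 mol
mass of KCl = 2.90 × 10^-3 × 74.55 = 0.216 g
% KCl = 0.216 / 0.501 × 100 = 43.1 %

43.1 %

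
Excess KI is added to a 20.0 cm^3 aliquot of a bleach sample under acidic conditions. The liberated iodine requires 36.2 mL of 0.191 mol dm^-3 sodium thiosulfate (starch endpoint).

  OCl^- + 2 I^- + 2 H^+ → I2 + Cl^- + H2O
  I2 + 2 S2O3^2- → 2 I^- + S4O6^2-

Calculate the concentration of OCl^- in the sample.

n(S2O3^2-) = 0.0362 × 0.191 = 6.91 × 10^-3 mol
n(I2) = n(S2O3^2-)/2 = 3.46 × 10^-3 mol
n(OCl^-) in the aliquot = 3.46 × 10^-3 mol (1:1 ratio)
[OCl^-] = 3.46 × 10^-3 / 0.0200 = 0.173 mol/L

0.173 mol/L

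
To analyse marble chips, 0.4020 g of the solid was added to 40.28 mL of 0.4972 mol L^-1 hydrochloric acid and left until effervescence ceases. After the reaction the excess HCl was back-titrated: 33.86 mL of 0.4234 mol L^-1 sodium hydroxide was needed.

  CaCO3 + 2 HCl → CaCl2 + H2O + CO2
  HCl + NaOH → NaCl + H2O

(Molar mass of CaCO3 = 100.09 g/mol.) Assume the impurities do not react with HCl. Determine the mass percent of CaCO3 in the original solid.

70.85 %

n(HCl) added = 0.04028 × 0.4972 = 0.02003 mol
n(NaOH) used in back-titration = 0.03386 × 0.4234 = 0.01434 mol
n(HCl) left over = 0.01434 mol (1:1 ratio)
n(HCl) consumed by analyte = 0.02003 − 0.01434 = 5.691 × 10^-3 mol
From the 1:2 ratio, n(CaCO3) = 1/2 × 5.691 × 10^-3 = 2.845 × 10^-3 mol
mass of CaCO3 = 2.845 × 10^-3 × 100.09 = 0.2848 g
% CaCO3 = 0.2848 / 0.4020 × 100 = 70.85 %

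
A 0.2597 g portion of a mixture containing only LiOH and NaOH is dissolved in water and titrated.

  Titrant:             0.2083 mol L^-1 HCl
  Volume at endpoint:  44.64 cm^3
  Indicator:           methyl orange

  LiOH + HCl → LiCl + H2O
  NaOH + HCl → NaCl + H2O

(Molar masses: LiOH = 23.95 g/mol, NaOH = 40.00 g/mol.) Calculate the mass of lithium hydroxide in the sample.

0.1675 g

n(HCl) = 0.04464 × 0.2083 = 9.299 × 10^-3 mol
Let x = n(LiOH), y = n(NaOH).
Titrant: 1x + 1y = 9.299 × 10^-3;  mass: 23.95x + 40.00y = 0.2597
Solving, x = 6.993 × 10^-3 mol, y = 2.305 × 10^-3 mol
mass of LiOH = 6.993 × 10^-3 × 23.95 = 0.1675 g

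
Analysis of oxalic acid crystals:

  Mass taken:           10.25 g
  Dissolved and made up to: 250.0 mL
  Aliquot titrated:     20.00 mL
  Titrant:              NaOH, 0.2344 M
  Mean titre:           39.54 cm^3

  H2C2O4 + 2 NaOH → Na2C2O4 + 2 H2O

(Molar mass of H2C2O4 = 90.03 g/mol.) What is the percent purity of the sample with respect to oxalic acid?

50.88 %

n(NaOH) per titration = 0.03954 × 0.2344 = 9.268 × 10^-3 mol
From the 1:2 ratio, n(H2C2O4) in each aliquot = 1/2 × 9.268 × 10^-3 = 4.634 × 10^-3 mol
n(H2C2O4) in the whole flask = 4.634 × 10^-3 × 250.0/20.00 = 0.05793 mol
mass of H2C2O4 = 0.05793 × 90.03 = 5.215 g
% H2C2O4 = 5.215 / 10.25 × 100 = 50.88 %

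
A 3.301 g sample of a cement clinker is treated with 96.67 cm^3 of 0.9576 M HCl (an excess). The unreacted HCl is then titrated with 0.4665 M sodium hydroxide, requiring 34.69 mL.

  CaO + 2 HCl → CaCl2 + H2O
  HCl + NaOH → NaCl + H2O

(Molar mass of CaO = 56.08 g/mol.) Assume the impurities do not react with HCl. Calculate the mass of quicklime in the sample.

2.142 g

n(HCl) added = 0.09667 × 0.9576 = 0.09257 mol
n(NaOH) used in back-titration = 0.03469 × 0.4665 = 0.01618 mol
n(HCl) left over = 0.01618 mol (1:1 ratio)
n(HCl) consumed by analyte = 0.09257 − 0.01618 = 0.07639 mol
From the 1:2 ratio, n(CaO) = 1/2 × 0.07639 = 0.03819 mol
mass of CaO = 0.03819 × 56.08 = 2.142 g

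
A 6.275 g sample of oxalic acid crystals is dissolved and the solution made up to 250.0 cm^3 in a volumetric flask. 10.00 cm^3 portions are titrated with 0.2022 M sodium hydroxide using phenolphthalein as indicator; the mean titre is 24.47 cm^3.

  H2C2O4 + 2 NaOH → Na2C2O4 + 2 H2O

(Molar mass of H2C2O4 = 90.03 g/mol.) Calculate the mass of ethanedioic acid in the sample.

5.568 g

n(NaOH) per titration = 0.02447 × 0.2022 = 4.948 × 10^-3 mol
From the 1:2 ratio, n(H2C2O4) in each aliquot = 1/2 × 4.948 × 10^-3 = 2.474 × 10^-3 mol
n(H2C2O4) in the whole flask = 2.474 × 10^-3 × 250.0/10.00 = 0.06185 mol
mass of H2C2O4 = 0.06185 × 90.03 = 5.568 g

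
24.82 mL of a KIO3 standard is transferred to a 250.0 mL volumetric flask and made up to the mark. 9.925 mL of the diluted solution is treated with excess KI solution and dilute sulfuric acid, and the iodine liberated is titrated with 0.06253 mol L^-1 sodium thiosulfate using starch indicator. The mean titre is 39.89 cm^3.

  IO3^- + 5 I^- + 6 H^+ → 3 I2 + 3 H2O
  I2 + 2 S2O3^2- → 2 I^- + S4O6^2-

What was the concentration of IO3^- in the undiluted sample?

n(S2O3^2-) = 0.03989 × 0.06253 = 2.494 × 10^-3 mol
n(I2) = n(S2O3^2-)/2 = 1.247 × 10^-3 mol
From the 1:3 ratio, n(IO3^-) in the aliquot = 1/3 × 1.247 × 10^-3 = 4.157 × 10^-4 mol
[IO3^-]_dilute = 4.157 × 10^-4 / 0.009925 = 0.04189 mol/L
[IO3^-]_original = 0.04189 × 250.0/24.82 = 0.4219 mol/L

0.4219 mol/L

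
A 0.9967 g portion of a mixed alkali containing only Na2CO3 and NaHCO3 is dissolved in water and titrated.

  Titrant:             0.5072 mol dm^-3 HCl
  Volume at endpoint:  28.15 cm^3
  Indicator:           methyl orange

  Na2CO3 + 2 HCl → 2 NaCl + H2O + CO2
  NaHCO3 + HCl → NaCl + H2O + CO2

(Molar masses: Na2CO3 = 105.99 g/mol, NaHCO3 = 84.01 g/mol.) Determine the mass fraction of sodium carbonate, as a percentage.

n(HCl) = 0.02815 × 0.5072 = 0.01428 mol
Let x = n(Na2CO3), y = n(NaHCO3).
Titrant: 2x + 1y = 0.01428;  mass: 105.99x + 84.01y = 0.9967
Solving, x = 3.269 × 10^-3 mol, y = 7.740 × 10^-3 mol
mass of Na2CO3 = 3.269 × 10^-3 × 105.99 = 0.3465 g
% Na2CO3 = 0.3465 / 0.9967 × 100 = 34.76 %

34.76 %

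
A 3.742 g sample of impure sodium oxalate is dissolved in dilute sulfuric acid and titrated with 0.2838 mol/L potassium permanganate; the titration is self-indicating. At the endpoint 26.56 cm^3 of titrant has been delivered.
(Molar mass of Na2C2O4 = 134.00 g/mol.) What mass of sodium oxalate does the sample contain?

2.525 g

2 MnO4^- + 5 C2O4^2- + 16 H^+ → 2 Mn^2+ + 10 CO2 + 8 H2O
n(KMnO4) = 0.02656 L × 0.2838 mol/L = 7.538 × 10^-3 mol
From the 5:2 ratio, n(Na2C2O4) = 5/2 × 7.538 × 10^-3 = 0.01884 mol
mass of Na2C2O4 = 0.01884 × 134.00 g/mol = 2.525 g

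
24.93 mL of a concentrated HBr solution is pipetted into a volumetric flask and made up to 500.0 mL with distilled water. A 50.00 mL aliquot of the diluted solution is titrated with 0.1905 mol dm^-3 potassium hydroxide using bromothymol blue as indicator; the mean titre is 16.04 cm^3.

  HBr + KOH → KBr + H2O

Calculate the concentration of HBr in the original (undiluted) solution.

n(KOH) = 0.01604 × 0.1905 = 3.056 × 10^-3 mol
n(HBr) in the aliquot = 3.056 × 10^-3 mol (1:1 ratio)
[HBr]_dilute = 3.056 × 10^-3 / 0.05000 = 0.06111 mol/L
Dilution factor = 500.0 / 24.93 = 20.06
[HBr]_stock = 0.06111 × 20.06 = 1.226 mol/L

1.226 mol/L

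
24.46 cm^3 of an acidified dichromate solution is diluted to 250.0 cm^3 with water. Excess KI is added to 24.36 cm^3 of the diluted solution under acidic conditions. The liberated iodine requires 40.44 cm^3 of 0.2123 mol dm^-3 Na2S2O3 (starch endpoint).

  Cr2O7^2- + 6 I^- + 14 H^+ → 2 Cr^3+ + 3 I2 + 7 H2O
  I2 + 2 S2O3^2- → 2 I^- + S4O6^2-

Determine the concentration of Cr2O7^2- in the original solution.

0.6004 mol/L

n(S2O3^2-) = 0.04044 × 0.2123 = 8.585 × 10^-3 mol
n(I2) = n(S2O3^2-)/2 = 4.293 × 10^-3 mol
From the 1:3 ratio, n(Cr2O7^2-) in the aliquot = 1/3 × 4.293 × 10^-3 = 1.431 × 10^-3 mol
[Cr2O7^2-]_dilute = 1.431 × 10^-3 / 0.02436 = 0.05874 mol/L
[Cr2O7^2-]_original = 0.05874 × 250.0/24.46 = 0.6004 mol/L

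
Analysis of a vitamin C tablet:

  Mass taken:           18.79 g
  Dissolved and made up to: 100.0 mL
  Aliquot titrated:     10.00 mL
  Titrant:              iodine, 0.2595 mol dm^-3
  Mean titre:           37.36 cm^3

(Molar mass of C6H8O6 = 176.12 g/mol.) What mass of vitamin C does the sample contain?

C6H8O6 + I2 → C6H6O6 + 2 HI
n(I2) per titration = 0.03736 × 0.2595 = 9.695 × 10^-3 mol
n(C6H8O6) in each aliquot = 9.695 × 10^-3 mol (1:1 ratio)
n(C6H8O6) in the whole flask = 9.695 × 10^-3 × 100.0/10.00 = 0.09695 mol
mass of C6H8O6 = 0.09695 × 176.12 = 17.07 g

17.07 g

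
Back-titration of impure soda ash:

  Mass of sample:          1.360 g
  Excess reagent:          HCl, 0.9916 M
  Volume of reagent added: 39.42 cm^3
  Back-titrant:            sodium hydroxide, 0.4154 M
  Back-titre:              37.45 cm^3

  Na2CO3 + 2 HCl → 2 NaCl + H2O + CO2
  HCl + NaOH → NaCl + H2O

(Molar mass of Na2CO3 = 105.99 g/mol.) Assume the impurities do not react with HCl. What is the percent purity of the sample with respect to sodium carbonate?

n(HCl) added = 0.03942 × 0.9916 = 0.03909 mol
n(NaOH) used in back-titration = 0.03745 × 0.4154 = 0.01556 mol
n(HCl) left over = 0.01556 mol (1:1 ratio)
n(HCl) consumed by analyte = 0.03909 − 0.01556 = 0.02353 mol
From the 1:2 ratio, n(Na2CO3) = 1/2 × 0.02353 = 0.01177 mol
mass of Na2CO3 = 0.01177 × 105.99 = 1.247 g
% Na2CO3 = 1.247 / 1.360 × 100 = 91.70 %

91.70 %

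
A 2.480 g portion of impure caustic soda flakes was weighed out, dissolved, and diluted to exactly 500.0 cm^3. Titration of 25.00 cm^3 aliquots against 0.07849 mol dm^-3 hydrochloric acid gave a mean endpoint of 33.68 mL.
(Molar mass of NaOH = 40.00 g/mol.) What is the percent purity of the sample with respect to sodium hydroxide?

85.28 %

NaOH + HCl → NaCl + H2O
n(HCl) per titration = 0.03368 × 0.07849 = 2.644 × 10^-3 mol
n(NaOH) in each aliquot = 2.644 × 10^-3 mol (1:1 ratio)
n(NaOH) in the whole flask = 2.644 × 10^-3 × 500.0/25.00 = 0.05287 mol
mass of NaOH = 0.05287 × 40.00 = 2.115 g
% NaOH = 2.115 / 2.480 × 100 = 85.28 %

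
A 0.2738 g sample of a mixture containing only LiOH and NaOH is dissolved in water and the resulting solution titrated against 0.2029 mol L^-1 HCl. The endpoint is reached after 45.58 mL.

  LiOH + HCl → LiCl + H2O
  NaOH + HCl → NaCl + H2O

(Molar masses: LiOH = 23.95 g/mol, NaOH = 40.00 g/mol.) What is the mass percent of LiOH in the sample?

52.39 %

n(HCl) = 0.04558 × 0.2029 = 9.248 × 10^-3 mol
Let x = n(LiOH), y = n(NaOH).
Titrant: 1x + 1y = 9.248 × 10^-3;  mass: 23.95x + 40.00y = 0.2738
Solving, x = 5.989 × 10^-3 mol, y = 3.259 × 10^-3 mol
mass of LiOH = 5.989 × 10^-3 × 23.95 = 0.1434 g
% LiOH = 0.1434 / 0.2738 × 100 = 52.39 %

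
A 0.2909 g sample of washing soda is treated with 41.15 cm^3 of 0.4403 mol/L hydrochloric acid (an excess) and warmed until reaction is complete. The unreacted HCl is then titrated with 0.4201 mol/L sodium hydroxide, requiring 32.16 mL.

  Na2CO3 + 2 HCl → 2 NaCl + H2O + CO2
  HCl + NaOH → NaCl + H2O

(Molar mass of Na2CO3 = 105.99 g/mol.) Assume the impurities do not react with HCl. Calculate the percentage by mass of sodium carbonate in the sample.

n(HCl) added = 0.04115 × 0.4403 = 0.01812 mol
n(NaOH) used in back-titration = 0.03216 × 0.4201 = 0.01351 mol
n(HCl) left over = 0.01351 mol (1:1 ratio)
n(HCl) consumed by analyte = 0.01812 − 0.01351 = 4.608 × 10^-3 mol
From the 1:2 ratio, n(Na2CO3) = 1/2 × 4.608 × 10^-3 = 2.304 × 10^-3 mol
mass of Na2CO3 = 2.304 × 10^-3 × 105.99 = 0.2442 g
% Na2CO3 = 0.2442 / 0.2909 × 100 = 83.95 %

83.95 %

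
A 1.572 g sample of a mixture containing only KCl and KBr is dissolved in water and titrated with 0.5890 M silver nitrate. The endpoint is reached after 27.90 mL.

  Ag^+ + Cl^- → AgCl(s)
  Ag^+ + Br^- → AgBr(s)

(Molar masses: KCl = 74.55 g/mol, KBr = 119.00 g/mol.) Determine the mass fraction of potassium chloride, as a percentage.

n(AgNO3) = 0.02790 × 0.5890 = 0.01643 mol
Let x = n(KCl), y = n(KBr).
Titrant: 1x + 1y = 0.01643;  mass: 74.55x + 119.00y = 1.572
Solving, x = 8.629 × 10^-3 mol, y = 7.805 × 10^-3 mol
mass of KCl = 8.629 × 10^-3 × 74.55 = 0.6433 g
% KCl = 0.6433 / 1.572 × 100 = 40.92 %

40.92 %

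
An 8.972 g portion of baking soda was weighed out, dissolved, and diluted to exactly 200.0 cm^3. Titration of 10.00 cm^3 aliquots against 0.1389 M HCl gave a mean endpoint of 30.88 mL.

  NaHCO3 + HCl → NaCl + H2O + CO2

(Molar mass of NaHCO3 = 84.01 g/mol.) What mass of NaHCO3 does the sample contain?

n(HCl) per titration = 0.03088 × 0.1389 = 4.289 × 10^-3 mol
n(NaHCO3) in each aliquot = 4.289 × 10^-3 mol (1:1 ratio)
n(NaHCO3) in the whole flask = 4.289 × 10^-3 × 200.0/10.00 = 0.08578 mol
mass of NaHCO3 = 0.08578 × 84.01 = 7.207 g

7.207 g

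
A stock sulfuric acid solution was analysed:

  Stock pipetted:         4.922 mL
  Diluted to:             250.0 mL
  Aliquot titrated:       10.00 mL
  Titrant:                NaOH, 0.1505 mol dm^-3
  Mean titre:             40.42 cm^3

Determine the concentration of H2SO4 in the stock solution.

H2SO4 + 2 NaOH → Na2SO4 + 2 H2O
n(NaOH) = 0.04042 × 0.1505 = 6.083 × 10^-3 mol
From the 1:2 ratio, n(H2SO4) in the aliquot = 1/2 × 6.083 × 10^-3 = 3.042 × 10^-3 mol
[H2SO4]_dilute = 3.042 × 10^-3 / 0.01000 = 0.3042 mol/L
Dilution factor = 250.0 / 4.922 = 50.79
[H2SO4]_stock = 0.3042 × 50.79 = 15.45 mol/L

15.45 mol/L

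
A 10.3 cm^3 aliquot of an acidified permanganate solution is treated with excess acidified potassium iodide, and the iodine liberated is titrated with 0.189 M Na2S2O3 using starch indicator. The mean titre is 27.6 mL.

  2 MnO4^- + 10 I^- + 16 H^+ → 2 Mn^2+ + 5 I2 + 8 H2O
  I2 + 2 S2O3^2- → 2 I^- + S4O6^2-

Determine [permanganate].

0.101 M

n(S2O3^2-) = 0.0276 × 0.189 = 5.22 × 10^-3 mol
n(I2) = n(S2O3^2-)/2 = 2.61 × 10^-3 mol
From the 2:5 ratio, n(MnO4^-) in the aliquot = 2/5 × 2.61 × 10^-3 = 1.04 × 10^-3 mol
[MnO4^-] = 1.04 × 10^-3 / 0.0103 = 0.101 mol/L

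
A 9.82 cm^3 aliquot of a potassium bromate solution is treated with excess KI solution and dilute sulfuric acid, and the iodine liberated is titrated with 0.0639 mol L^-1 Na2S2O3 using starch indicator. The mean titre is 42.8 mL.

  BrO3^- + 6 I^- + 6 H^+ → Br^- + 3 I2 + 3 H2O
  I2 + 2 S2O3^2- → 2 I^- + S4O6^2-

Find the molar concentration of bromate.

0.0464 mol/L

n(S2O3^2-) = 0.0428 × 0.0639 = 2.73 × 10^-3 mol
n(I2) = n(S2O3^2-)/2 = 1.37 × 10^-3 mol
From the 1:3 ratio, n(BrO3^-) in the aliquot = 1/3 × 1.37 × 10^-3 = 4.56 × 10^-4 mol
[BrO3^-] = 4.56 × 10^-4 / 0.00982 = 0.0464 mol/L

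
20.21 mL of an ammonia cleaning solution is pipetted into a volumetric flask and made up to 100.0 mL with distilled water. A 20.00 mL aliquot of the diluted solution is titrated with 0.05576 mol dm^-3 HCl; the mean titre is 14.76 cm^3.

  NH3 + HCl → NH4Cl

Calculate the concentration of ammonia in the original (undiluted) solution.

n(HCl) = 0.01476 × 0.05576 = 8.230 × 10^-4 mol
n(NH3) in the aliquot = 8.230 × 10^-4 mol (1:1 ratio)
[NH3]_dilute = 8.230 × 10^-4 / 0.02000 = 0.04115 mol/L
Dilution factor = 100.0 / 20.21 = 4.948
[NH3]_stock = 0.04115 × 4.948 = 0.2036 mol/L

0.2036 mol/L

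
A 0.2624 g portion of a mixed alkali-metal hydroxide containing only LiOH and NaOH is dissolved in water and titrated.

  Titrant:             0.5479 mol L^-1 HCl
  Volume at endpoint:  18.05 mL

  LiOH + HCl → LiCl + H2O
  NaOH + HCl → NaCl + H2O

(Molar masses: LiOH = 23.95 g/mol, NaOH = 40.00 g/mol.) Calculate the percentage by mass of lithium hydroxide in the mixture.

n(HCl) = 0.01805 × 0.5479 = 9.890 × 10^-3 mol
Let x = n(LiOH), y = n(NaOH).
Titrant: 1x + 1y = 9.890 × 10^-3;  mass: 23.95x + 40.00y = 0.2624
Solving, x = 8.298 × 10^-3 mol, y = 1.592 × 10^-3 mol
mass of LiOH = 8.298 × 10^-3 × 23.95 = 0.1987 g
% LiOH = 0.1987 / 0.2624 × 100 = 75.74 %

75.74 %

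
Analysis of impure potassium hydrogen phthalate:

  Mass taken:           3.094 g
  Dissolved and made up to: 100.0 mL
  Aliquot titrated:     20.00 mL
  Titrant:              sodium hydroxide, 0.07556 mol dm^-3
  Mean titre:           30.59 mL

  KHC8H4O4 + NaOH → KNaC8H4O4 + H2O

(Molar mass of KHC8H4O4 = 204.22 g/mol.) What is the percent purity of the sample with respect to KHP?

n(NaOH) per titration = 0.03059 × 0.07556 = 2.311 × 10^-3 mol
n(KHC8H4O4) in each aliquot = 2.311 × 10^-3 mol (1:1 ratio)
n(KHC8H4O4) in the whole flask = 2.311 × 10^-3 × 100.0/20.00 = 0.01156 mol
mass of KHC8H4O4 = 0.01156 × 204.22 = 2.360 g
% KHC8H4O4 = 2.360 / 3.094 × 100 = 76.28 %

76.28 %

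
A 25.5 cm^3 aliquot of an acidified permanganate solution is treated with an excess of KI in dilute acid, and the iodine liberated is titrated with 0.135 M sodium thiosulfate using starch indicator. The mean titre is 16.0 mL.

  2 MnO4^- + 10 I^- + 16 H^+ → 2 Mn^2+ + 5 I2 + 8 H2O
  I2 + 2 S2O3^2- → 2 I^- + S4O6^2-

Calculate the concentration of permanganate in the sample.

n(S2O3^2-) = 0.0160 × 0.135 = 2.16 × 10^-3 mol
n(I2) = n(S2O3^2-)/2 = 1.08 × 10^-3 mol
From the 2:5 ratio, n(MnO4^-) in the aliquot = 2/5 × 1.08 × 10^-3 = 4.32 × 10^-4 mol
[MnO4^-] = 4.32 × 10^-4 / 0.0255 = 0.0169 mol/L

0.0169 M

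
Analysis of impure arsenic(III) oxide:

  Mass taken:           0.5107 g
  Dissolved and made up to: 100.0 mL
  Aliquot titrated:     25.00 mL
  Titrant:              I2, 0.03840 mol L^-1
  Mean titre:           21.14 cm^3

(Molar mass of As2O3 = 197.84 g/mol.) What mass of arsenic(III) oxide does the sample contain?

As2O3 + 2 I2 + 2 H2O → As2O5 + 4 HI
n(I2) per titration = 0.02114 × 0.03840 = 8.118 × 10^-4 mol
From the 1:2 ratio, n(As2O3) in each aliquot = 1/2 × 8.118 × 10^-4 = 4.059 × 10^-4 mol
n(As2O3) in the whole flask = 4.059 × 10^-4 × 100.0/25.00 = 1.624 × 10^-3 mol
mass of As2O3 = 1.624 × 10^-3 × 197.84 = 0.3212 g

0.3212 g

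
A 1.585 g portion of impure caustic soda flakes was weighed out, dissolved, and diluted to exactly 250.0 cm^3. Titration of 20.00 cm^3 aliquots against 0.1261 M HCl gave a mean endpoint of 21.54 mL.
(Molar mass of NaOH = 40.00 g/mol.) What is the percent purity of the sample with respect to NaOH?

85.68 %

NaOH + HCl → NaCl + H2O
n(HCl) per titration = 0.02154 × 0.1261 = 2.716 × 10^-3 mol
n(NaOH) in each aliquot = 2.716 × 10^-3 mol (1:1 ratio)
n(NaOH) in the whole flask = 2.716 × 10^-3 × 250.0/20.00 = 0.03395 mol
mass of NaOH = 0.03395 × 40.00 = 1.358 g
% NaOH = 1.358 / 1.585 × 100 = 85.68 %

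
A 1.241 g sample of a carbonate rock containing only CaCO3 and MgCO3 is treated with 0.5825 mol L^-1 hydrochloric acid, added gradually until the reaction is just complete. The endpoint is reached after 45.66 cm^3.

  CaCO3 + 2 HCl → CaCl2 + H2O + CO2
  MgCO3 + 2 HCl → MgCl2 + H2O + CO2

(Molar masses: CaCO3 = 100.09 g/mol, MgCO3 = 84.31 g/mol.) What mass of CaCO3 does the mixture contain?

n(HCl) = 0.04566 × 0.5825 = 0.02660 mol
Let x = n(CaCO3), y = n(MgCO3).
Titrant: 2x + 2y = 0.02660;  mass: 100.09x + 84.31y = 1.241
Solving, x = 7.592 × 10^-3 mol, y = 5.706 × 10^-3 mol
mass of CaCO3 = 7.592 × 10^-3 × 100.09 = 0.7599 g

0.7599 g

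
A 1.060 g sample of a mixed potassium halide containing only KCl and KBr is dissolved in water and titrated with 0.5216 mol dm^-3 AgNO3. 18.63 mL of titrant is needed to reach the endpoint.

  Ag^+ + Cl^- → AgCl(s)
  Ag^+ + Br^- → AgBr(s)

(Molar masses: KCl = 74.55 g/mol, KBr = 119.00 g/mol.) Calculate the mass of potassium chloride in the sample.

n(AgNO3) = 0.01863 × 0.5216 = 9.717 × 10^-3 mol
Let x = n(KCl), y = n(KBr).
Titrant: 1x + 1y = 9.717 × 10^-3;  mass: 74.55x + 119.00y = 1.060
Solving, x = 2.168 × 10^-3 mol, y = 7.549 × 10^-3 mol
mass of KCl = 2.168 × 10^-3 × 74.55 = 0.1616 g

0.1616 g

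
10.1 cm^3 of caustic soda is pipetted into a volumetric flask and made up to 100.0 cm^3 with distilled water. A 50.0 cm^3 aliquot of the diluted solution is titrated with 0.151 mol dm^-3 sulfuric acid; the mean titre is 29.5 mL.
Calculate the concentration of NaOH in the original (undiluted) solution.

1.76 mol/L

2 NaOH + H2SO4 → Na2SO4 + 2 H2O
n(H2SO4) = 0.0295 × 0.151 = 4.45 × 10^-3 mol
From the 2:1 ratio, n(NaOH) in the aliquot = 2/1 × 4.45 × 10^-3 = 8.91 × 10^-3 mol
[NaOH]_dilute = 8.91 × 10^-3 / 0.0500 = 0.178 mol/L
Dilution factor = 100.0 / 10.1 = 9.901
[NaOH]_stock = 0.178 × 9.901 = 1.76 mol/L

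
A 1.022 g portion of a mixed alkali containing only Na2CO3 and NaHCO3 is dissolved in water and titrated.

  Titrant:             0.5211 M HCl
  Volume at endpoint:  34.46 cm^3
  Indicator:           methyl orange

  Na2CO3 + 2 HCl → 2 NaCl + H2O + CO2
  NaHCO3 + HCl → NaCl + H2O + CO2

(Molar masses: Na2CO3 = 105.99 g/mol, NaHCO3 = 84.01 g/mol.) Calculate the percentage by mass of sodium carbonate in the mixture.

n(HCl) = 0.03446 × 0.5211 = 0.01796 mol
Let x = n(Na2CO3), y = n(NaHCO3).
Titrant: 2x + 1y = 0.01796;  mass: 105.99x + 84.01y = 1.022
Solving, x = 7.844 × 10^-3 mol, y = 2.269 × 10^-3 mol
mass of Na2CO3 = 7.844 × 10^-3 × 105.99 = 0.8314 g
% Na2CO3 = 0.8314 / 1.022 × 100 = 81.35 %

81.35 %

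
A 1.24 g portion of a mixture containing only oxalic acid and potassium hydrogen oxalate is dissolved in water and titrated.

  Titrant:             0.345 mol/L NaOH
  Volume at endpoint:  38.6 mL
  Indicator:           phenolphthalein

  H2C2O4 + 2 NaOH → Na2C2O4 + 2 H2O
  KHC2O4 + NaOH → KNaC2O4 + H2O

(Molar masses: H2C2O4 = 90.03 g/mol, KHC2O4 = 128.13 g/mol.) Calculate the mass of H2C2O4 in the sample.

0.253 g

n(NaOH) = 0.0386 × 0.345 = 0.0133 mol
Let x = n(H2C2O4), y = n(KHC2O4).
Titrant: 2x + 1y = 0.0133;  mass: 90.03x + 128.13y = 1.24
Solving, x = 2.81 × 10^-3 mol, y = 7.71 × 10^-3 mol
mass of H2C2O4 = 2.81 × 10^-3 × 90.03 = 0.253 g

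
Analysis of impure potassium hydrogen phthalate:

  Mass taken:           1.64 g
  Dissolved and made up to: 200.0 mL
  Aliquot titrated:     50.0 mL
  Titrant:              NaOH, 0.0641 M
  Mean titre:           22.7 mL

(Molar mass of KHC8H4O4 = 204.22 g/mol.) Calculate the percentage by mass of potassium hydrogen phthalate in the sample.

KHC8H4O4 + NaOH → KNaC8H4O4 + H2O
n(NaOH) per titration = 0.0227 × 0.0641 = 1.46 × 10^-3 mol
n(KHC8H4O4) in each aliquot = 1.46 × 10^-3 mol (1:1 ratio)
n(KHC8H4O4) in the whole flask = 1.46 × 10^-3 × 200.0/50.0 = 5.82 × 10^-3 mol
mass of KHC8H4O4 = 5.82 × 10^-3 × 204.22 = 1.19 g
% KHC8H4O4 = 1.19 / 1.64 × 100 = 72.5 %

72.5 %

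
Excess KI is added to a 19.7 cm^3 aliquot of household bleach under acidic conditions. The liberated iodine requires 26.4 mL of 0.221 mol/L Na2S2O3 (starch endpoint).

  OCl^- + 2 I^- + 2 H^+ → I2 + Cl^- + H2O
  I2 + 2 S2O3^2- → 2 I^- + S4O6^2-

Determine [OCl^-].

0.148 mol/L

n(S2O3^2-) = 0.0264 × 0.221 = 5.83 × 10^-3 mol
n(I2) = n(S2O3^2-)/2 = 2.92 × 10^-3 mol
n(OCl^-) in the aliquot = 2.92 × 10^-3 mol (1:1 ratio)
[OCl^-] = 2.92 × 10^-3 / 0.0197 = 0.148 mol/L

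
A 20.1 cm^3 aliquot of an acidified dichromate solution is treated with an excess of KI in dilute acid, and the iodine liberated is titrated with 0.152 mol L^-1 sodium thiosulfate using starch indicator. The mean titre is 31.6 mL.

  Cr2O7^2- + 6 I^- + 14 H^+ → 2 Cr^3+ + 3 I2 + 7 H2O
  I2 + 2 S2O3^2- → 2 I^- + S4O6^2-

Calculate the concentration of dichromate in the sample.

0.0398 mol/L

n(S2O3^2-) = 0.0316 × 0.152 = 4.80 × 10^-3 mol
n(I2) = n(S2O3^2-)/2 = 2.40 × 10^-3 mol
From the 1:3 ratio, n(Cr2O7^2-) in the aliquot = 1/3 × 2.40 × 10^-3 = 8.01 × 10^-4 mol
[Cr2O7^2-] = 8.01 × 10^-4 / 0.0201 = 0.0398 mol/L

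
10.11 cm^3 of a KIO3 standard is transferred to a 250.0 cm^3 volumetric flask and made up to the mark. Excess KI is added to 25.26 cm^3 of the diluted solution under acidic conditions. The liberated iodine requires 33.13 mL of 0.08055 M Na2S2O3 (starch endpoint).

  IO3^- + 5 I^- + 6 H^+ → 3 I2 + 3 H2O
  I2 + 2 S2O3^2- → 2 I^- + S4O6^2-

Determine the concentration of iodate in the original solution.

0.4354 M

n(S2O3^2-) = 0.03313 × 0.08055 = 2.669 × 10^-3 mol
n(I2) = n(S2O3^2-)/2 = 1.334 × 10^-3 mol
From the 1:3 ratio, n(IO3^-) in the aliquot = 1/3 × 1.334 × 10^-3 = 4.448 × 10^-4 mol
[IO3^-]_dilute = 4.448 × 10^-4 / 0.02526 = 0.01761 mol/L
[IO3^-]_original = 0.01761 × 250.0/10.11 = 0.4354 mol/L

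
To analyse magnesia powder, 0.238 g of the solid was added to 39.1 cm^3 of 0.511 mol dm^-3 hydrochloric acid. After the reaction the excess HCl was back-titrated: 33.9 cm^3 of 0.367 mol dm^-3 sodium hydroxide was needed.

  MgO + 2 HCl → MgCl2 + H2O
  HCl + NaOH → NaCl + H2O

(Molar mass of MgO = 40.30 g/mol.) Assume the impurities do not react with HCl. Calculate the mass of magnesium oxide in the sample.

0.152 g

n(HCl) added = 0.0391 × 0.511 = 0.0200 mol
n(NaOH) used in back-titration = 0.0339 × 0.367 = 0.0124 mol
n(HCl) left over = 0.0124 mol (1:1 ratio)
n(HCl) consumed by analyte = 0.0200 − 0.0124 = 7.54 × 10^-3 mol
From the 1:2 ratio, n(MgO) = 1/2 × 7.54 × 10^-3 = 3.77 × 10^-3 mol
mass of MgO = 3.77 × 10^-3 × 40.30 = 0.152 g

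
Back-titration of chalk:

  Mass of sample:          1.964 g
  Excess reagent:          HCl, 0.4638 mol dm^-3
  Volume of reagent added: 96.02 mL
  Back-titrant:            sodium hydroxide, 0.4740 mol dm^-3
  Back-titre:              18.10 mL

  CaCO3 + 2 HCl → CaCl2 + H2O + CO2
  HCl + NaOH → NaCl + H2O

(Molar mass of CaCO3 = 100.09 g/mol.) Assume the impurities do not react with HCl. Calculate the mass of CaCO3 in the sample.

n(HCl) added = 0.09602 × 0.4638 = 0.04453 mol
n(NaOH) used in back-titration = 0.01810 × 0.4740 = 8.579 × 10^-3 mol
n(HCl) left over = 8.579 × 10^-3 mol (1:1 ratio)
n(HCl) consumed by analyte = 0.04453 − 8.579 × 10^-3 = 0.03595 mol
From the 1:2 ratio, n(CaCO3) = 1/2 × 0.03595 = 0.01798 mol
mass of CaCO3 = 0.01798 × 100.09 = 1.799 g

1.799 g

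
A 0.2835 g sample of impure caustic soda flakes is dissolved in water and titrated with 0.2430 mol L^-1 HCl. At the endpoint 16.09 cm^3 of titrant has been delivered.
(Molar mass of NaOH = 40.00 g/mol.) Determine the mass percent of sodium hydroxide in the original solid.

NaOH + HCl → NaCl + H2O
n(HCl) = 0.01609 L × 0.2430 mol/L = 3.910 × 10^-3 mol
n(NaOH) = 3.910 × 10^-3 mol (1:1 ratio)
mass of NaOH = 3.910 × 10^-3 × 40.00 g/mol = 0.1564 g
% NaOH = 0.1564 / 0.2835 × 100 = 55.17 %

55.17 %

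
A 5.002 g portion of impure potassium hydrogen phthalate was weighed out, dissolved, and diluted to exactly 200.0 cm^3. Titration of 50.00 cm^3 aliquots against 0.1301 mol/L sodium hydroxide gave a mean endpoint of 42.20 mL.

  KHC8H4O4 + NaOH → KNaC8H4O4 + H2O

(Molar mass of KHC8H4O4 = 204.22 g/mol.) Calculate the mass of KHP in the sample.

n(NaOH) per titration = 0.04220 × 0.1301 = 5.490 × 10^-3 mol
n(KHC8H4O4) in each aliquot = 5.490 × 10^-3 mol (1:1 ratio)
n(KHC8H4O4) in the whole flask = 5.490 × 10^-3 × 200.0/50.00 = 0.02196 mol
mass of KHC8H4O4 = 0.02196 × 204.22 = 4.485 g

4.485 g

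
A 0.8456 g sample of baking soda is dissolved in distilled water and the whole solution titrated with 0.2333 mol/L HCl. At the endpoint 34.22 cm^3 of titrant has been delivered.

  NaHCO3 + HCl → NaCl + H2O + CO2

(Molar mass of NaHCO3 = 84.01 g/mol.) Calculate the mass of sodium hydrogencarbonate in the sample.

0.6707 g

n(HCl) = 0.03422 L × 0.2333 mol/L = 7.984 × 10^-3 mol
n(NaHCO3) = 7.984 × 10^-3 mol (1:1 ratio)
mass of NaHCO3 = 7.984 × 10^-3 × 84.01 g/mol = 0.6707 g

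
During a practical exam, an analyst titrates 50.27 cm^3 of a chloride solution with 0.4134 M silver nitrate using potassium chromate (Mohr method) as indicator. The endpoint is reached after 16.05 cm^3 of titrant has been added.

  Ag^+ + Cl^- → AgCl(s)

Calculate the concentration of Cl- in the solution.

n(AgNO3) = 0.01605 L × 0.4134 mol/L = 6.635 × 10^-3 mol
n(Cl-) = 6.635 × 10^-3 mol (1:1 mole ratio)
[Cl-] = 6.635 × 10^-3 mol / 0.05027 L = 0.1320 mol/L

0.1320 M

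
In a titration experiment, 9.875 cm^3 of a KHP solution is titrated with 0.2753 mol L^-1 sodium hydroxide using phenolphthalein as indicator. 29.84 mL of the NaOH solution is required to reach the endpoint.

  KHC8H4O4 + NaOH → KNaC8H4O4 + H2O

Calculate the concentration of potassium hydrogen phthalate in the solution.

0.8319 mol/L

n(NaOH) = 0.02984 L × 0.2753 mol/L = 8.215 × 10^-3 mol
n(KHC8H4O4) = 8.215 × 10^-3 mol (1:1 mole ratio)
[KHC8H4O4] = 8.215 × 10^-3 mol / 0.009875 L = 0.8319 mol/L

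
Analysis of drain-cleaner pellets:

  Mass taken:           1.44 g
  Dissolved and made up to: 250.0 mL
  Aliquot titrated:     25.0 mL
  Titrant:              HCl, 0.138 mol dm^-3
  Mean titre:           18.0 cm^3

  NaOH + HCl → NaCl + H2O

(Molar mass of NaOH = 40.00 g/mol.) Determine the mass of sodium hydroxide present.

n(HCl) per titration = 0.0180 × 0.138 = 2.48 × 10^-3 mol
n(NaOH) in each aliquot = 2.48 × 10^-3 mol (1:1 ratio)
n(NaOH) in the whole flask = 2.48 × 10^-3 × 250.0/25.0 = 0.0248 mol
mass of NaOH = 0.0248 × 40.00 = 0.994 g

0.994 g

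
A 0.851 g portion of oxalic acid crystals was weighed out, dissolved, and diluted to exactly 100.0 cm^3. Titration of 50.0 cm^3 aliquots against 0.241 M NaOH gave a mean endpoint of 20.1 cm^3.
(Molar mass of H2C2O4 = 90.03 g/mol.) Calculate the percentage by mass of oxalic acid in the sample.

51.2 %

H2C2O4 + 2 NaOH → Na2C2O4 + 2 H2O
n(NaOH) per titration = 0.0201 × 0.241 = 4.84 × 10^-3 mol
From the 1:2 ratio, n(H2C2O4) in each aliquot = 1/2 × 4.84 × 10^-3 = 2.42 × 10^-3 mol
n(H2C2O4) in the whole flask = 2.42 × 10^-3 × 100.0/50.0 = 4.84 × 10^-3 mol
mass of H2C2O4 = 4.84 × 10^-3 × 90.03 = 0.436 g
% H2C2O4 = 0.436 / 0.851 × 100 = 51.2 %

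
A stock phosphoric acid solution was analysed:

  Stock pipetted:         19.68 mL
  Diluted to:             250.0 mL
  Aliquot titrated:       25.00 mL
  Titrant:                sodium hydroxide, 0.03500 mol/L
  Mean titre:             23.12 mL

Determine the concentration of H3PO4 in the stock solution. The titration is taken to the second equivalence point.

0.2056 mol/L

H3PO4 + 2 NaOH → Na2HPO4 + 2 H2O
n(NaOH) = 0.02312 × 0.03500 = 8.092 × 10^-4 mol
From the 1:2 ratio, n(H3PO4) in the aliquot = 1/2 × 8.092 × 10^-4 = 4.046 × 10^-4 mol
[H3PO4]_dilute = 4.046 × 10^-4 / 0.02500 = 0.01618 mol/L
Dilution factor = 250.0 / 19.68 = 12.70
[H3PO4]_stock = 0.01618 × 12.70 = 0.2056 mol/L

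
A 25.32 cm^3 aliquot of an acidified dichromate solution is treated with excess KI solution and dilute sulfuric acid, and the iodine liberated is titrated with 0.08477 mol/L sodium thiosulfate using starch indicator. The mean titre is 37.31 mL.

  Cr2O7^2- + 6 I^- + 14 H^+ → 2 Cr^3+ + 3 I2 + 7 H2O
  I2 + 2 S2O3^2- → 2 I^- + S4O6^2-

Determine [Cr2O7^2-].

n(S2O3^2-) = 0.03731 × 0.08477 = 3.163 × 10^-3 mol
n(I2) = n(S2O3^2-)/2 = 1.581 × 10^-3 mol
From the 1:3 ratio, n(Cr2O7^2-) in the aliquot = 1/3 × 1.581 × 10^-3 = 5.271 × 10^-4 mol
[Cr2O7^2-] = 5.271 × 10^-4 / 0.02532 = 0.02082 mol/L

0.02082 mol/L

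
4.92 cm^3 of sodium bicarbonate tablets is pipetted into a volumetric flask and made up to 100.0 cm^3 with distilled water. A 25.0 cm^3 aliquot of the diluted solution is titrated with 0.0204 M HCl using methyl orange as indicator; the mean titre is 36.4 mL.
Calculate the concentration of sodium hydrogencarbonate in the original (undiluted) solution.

NaHCO3 + HCl → NaCl + H2O + CO2
n(HCl) = 0.0364 × 0.0204 = 7.43 × 10^-4 mol
n(NaHCO3) in the aliquot = 7.43 × 10^-4 mol (1:1 ratio)
[NaHCO3]_dilute = 7.43 × 10^-4 / 0.0250 = 0.0297 mol/L
Dilution factor = 100.0 / 4.92 = 20.33
[NaHCO3]_stock = 0.0297 × 20.33 = 0.604 mol/L

0.604 M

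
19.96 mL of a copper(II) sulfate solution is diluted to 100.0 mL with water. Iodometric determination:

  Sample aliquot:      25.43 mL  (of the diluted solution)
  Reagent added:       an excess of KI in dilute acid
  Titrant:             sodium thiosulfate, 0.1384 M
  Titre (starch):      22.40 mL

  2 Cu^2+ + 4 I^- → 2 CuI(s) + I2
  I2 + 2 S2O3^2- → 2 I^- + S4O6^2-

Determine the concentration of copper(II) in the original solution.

0.6108 M

n(S2O3^2-) = 0.02240 × 0.1384 = 3.100 × 10^-3 mol
n(I2) = n(S2O3^2-)/2 = 1.550 × 10^-3 mol
From the 2:1 ratio, n(Cu2+) in the aliquot = 2/1 × 1.550 × 10^-3 = 3.100 × 10^-3 mol
[Cu2+]_dilute = 3.100 × 10^-3 / 0.02543 = 0.1219 mol/L
[Cu2+]_original = 0.1219 × 100.0/19.96 = 0.6108 mol/L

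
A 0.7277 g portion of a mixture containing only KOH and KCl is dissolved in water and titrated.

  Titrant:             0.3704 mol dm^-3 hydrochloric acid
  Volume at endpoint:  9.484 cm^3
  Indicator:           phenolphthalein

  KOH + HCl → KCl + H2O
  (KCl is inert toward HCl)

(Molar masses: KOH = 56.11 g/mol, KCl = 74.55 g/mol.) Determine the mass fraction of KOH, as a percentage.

27.09 %

n(HCl) = 0.009484 × 0.3704 = 3.513 × 10^-3 mol
Let x = n(KOH), y = n(KCl).
Titrant: 1x = 3.513 × 10^-3;  mass: 56.11x + 74.55y = 0.7277
Solving, x = 3.513 × 10^-3 mol, y = 7.117 × 10^-3 mol
mass of KOH = 3.513 × 10^-3 × 56.11 = 0.1971 g
% KOH = 0.1971 / 0.7277 × 100 = 27.09 %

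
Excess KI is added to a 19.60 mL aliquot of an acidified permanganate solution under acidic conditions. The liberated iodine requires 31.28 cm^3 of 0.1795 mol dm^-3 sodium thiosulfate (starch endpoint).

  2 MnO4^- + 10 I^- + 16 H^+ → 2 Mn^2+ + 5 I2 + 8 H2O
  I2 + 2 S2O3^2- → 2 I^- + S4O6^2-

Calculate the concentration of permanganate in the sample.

n(S2O3^2-) = 0.03128 × 0.1795 = 5.615 × 10^-3 mol
n(I2) = n(S2O3^2-)/2 = 2.807 × 10^-3 mol
From the 2:5 ratio, n(MnO4^-) in the aliquot = 2/5 × 2.807 × 10^-3 = 1.123 × 10^-3 mol
[MnO4^-] = 1.123 × 10^-3 / 0.01960 = 0.05729 mol/L

0.05729 mol/L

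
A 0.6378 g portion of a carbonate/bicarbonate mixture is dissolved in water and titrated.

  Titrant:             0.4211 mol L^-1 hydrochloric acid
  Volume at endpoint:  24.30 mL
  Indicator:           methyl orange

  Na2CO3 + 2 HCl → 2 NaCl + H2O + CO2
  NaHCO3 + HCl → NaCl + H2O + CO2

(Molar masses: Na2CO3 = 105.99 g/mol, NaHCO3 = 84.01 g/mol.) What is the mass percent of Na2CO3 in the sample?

n(HCl) = 0.02430 × 0.4211 = 0.01023 mol
Let x = n(Na2CO3), y = n(NaHCO3).
Titrant: 2x + 1y = 0.01023;  mass: 105.99x + 84.01y = 0.6378
Solving, x = 3.577 × 10^-3 mol, y = 3.080 × 10^-3 mol
mass of Na2CO3 = 3.577 × 10^-3 × 105.99 = 0.3791 g
% Na2CO3 = 0.3791 / 0.6378 × 100 = 59.43 %

59.43 %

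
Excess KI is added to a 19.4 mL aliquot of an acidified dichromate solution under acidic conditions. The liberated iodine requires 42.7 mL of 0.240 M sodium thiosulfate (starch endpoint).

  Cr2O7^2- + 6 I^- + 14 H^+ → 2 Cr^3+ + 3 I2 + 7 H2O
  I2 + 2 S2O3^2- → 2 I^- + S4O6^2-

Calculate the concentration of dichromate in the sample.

n(S2O3^2-) = 0.0427 × 0.240 = 0.0102 mol
n(I2) = n(S2O3^2-)/2 = 5.12 × 10^-3 mol
From the 1:3 ratio, n(Cr2O7^2-) in the aliquot = 1/3 × 5.12 × 10^-3 = 1.71 × 10^-3 mol
[Cr2O7^2-] = 1.71 × 10^-3 / 0.0194 = 0.0880 mol/L

0.0880 M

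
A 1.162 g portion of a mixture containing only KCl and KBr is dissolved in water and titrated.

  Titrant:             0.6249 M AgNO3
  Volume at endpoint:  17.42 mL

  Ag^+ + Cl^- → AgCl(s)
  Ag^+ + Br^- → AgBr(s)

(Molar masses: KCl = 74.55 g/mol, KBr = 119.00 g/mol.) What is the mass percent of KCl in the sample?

n(AgNO3) = 0.01742 × 0.6249 = 0.01089 mol
Let x = n(KCl), y = n(KBr).
Titrant: 1x + 1y = 0.01089;  mass: 74.55x + 119.00y = 1.162
Solving, x = 3.001 × 10^-3 mol, y = 7.885 × 10^-3 mol
mass of KCl = 3.001 × 10^-3 × 74.55 = 0.2237 g
% KCl = 0.2237 / 1.162 × 100 = 19.25 %

19.25 %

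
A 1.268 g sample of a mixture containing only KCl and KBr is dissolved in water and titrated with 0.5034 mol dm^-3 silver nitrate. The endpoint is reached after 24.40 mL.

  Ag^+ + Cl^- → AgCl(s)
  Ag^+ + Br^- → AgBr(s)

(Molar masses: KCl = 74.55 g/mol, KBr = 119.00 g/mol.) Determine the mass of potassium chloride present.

0.3248 g

n(AgNO3) = 0.02440 × 0.5034 = 0.01228 mol
Let x = n(KCl), y = n(KBr).
Titrant: 1x + 1y = 0.01228;  mass: 74.55x + 119.00y = 1.268
Solving, x = 4.357 × 10^-3 mol, y = 7.926 × 10^-3 mol
mass of KCl = 4.357 × 10^-3 × 74.55 = 0.3248 g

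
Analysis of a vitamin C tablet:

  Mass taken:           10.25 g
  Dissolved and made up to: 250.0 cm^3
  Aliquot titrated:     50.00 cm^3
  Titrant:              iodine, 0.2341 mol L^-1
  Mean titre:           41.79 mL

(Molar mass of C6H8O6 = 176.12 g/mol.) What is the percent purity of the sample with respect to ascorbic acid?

C6H8O6 + I2 → C6H6O6 + 2 HI
n(I2) per titration = 0.04179 × 0.2341 = 9.783 × 10^-3 mol
n(C6H8O6) in each aliquot = 9.783 × 10^-3 mol (1:1 ratio)
n(C6H8O6) in the whole flask = 9.783 × 10^-3 × 250.0/50.00 = 0.04892 mol
mass of C6H8O6 = 0.04892 × 176.12 = 8.615 g
% C6H8O6 = 8.615 / 10.25 × 100 = 84.05 %

84.05 %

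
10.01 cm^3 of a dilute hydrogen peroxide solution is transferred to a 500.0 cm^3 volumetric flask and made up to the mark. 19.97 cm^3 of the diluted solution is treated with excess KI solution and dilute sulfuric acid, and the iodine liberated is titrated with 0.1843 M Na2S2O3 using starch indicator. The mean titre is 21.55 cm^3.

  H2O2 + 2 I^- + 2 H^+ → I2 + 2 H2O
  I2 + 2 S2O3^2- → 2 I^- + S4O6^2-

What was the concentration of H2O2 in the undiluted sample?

4.967 M

n(S2O3^2-) = 0.02155 × 0.1843 = 3.972 × 10^-3 mol
n(I2) = n(S2O3^2-)/2 = 1.986 × 10^-3 mol
n(H2O2) in the aliquot = 1.986 × 10^-3 mol (1:1 ratio)
[H2O2]_dilute = 1.986 × 10^-3 / 0.01997 = 0.09944 mol/L
[H2O2]_original = 0.09944 × 500.0/10.01 = 4.967 mol/L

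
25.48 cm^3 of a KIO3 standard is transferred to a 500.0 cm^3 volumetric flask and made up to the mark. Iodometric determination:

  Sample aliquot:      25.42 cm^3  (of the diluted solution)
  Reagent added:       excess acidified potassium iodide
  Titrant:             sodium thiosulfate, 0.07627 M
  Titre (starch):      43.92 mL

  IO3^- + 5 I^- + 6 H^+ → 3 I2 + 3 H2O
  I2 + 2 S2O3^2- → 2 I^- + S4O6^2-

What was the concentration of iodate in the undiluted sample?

n(S2O3^2-) = 0.04392 × 0.07627 = 3.350 × 10^-3 mol
n(I2) = n(S2O3^2-)/2 = 1.675 × 10^-3 mol
From the 1:3 ratio, n(IO3^-) in the aliquot = 1/3 × 1.675 × 10^-3 = 5.583 × 10^-4 mol
[IO3^-]_dilute = 5.583 × 10^-4 / 0.02542 = 0.02196 mol/L
[IO3^-]_original = 0.02196 × 500.0/25.48 = 0.4310 mol/L

0.4310 M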